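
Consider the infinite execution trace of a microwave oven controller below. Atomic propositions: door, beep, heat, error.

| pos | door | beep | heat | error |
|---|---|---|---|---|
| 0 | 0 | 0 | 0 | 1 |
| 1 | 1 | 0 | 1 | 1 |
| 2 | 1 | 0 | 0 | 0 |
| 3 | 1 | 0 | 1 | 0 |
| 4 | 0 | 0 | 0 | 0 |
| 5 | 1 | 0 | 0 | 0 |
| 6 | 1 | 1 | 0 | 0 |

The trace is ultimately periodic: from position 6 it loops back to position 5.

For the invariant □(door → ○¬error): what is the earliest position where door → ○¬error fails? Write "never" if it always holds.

never

door → ○¬error holds at every position 0..6, and those are all the positions the trace ever visits, so the invariant □(door → ○¬error) is never violated.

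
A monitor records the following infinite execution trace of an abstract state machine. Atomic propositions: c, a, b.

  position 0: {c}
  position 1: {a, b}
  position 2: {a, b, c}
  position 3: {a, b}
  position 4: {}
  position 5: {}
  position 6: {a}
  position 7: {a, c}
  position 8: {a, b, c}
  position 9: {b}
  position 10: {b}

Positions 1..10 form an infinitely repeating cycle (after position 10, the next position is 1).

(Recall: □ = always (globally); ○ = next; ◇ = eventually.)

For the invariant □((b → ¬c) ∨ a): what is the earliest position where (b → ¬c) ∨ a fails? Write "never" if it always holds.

never

(b → ¬c) ∨ a holds at every position 0..10, and those are all the positions the trace ever visits, so the invariant □((b → ¬c) ∨ a) is never violated.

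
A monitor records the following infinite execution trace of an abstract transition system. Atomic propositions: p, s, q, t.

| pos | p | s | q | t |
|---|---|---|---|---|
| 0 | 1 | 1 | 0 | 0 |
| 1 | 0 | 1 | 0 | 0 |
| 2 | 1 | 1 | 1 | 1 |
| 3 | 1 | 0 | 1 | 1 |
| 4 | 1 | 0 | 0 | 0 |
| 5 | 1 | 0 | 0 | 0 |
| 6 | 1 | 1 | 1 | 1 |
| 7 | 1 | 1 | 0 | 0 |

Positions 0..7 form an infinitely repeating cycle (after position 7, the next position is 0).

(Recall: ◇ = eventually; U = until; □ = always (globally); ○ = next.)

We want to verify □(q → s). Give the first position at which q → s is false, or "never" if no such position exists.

Check q → s at each position in order: 0 ✓, 1 ✓, 2 ✓.
At position 3 the labels are {p, q, t}, so q → s is false there. This is the first violation.

3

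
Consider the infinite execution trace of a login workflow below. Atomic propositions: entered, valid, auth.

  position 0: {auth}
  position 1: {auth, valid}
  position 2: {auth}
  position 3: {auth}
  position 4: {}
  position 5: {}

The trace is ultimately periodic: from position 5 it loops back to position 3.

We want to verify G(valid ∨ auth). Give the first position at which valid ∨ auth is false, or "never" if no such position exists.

4

Check valid ∨ auth at each position in order: 0 ✓, 1 ✓, 2 ✓, 3 ✓.
At position 4 the labels are {}, so valid ∨ auth is false there. This is the first violation.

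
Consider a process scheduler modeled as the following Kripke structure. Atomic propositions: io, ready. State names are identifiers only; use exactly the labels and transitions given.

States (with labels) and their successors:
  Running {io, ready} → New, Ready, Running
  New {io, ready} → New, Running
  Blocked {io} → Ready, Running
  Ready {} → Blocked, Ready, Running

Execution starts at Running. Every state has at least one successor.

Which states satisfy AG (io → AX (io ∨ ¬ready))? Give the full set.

{Running, New, Blocked, Ready}

States satisfying io → AX (io ∨ ¬ready): {Running, New, Blocked, Ready}.
States satisfying AG (io → AX (io ∨ ¬ready)): {Running, New, Blocked, Ready}.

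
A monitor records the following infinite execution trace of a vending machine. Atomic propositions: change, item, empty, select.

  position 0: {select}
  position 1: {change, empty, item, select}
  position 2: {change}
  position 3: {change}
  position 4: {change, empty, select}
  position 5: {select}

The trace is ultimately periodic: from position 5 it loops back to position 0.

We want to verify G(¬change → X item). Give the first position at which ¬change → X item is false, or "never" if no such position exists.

Check ¬change → X item at each position in order: 0 ✓, 1 ✓, 2 ✓, 3 ✓, 4 ✓.
At position 5 the labels are {select} and the next position 0 has {select}, so ¬change → X item is false there. This is the first violation.

5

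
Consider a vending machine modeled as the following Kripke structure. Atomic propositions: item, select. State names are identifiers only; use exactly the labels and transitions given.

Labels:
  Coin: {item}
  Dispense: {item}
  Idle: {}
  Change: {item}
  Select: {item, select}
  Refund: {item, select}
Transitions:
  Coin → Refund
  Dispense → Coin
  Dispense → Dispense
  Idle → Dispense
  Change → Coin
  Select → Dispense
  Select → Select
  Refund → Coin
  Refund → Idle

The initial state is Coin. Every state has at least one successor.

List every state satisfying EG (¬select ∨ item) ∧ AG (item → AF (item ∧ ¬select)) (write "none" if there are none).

States satisfying ¬select ∨ item: {Coin, Dispense, Idle, Change, Select, Refund}.
States satisfying EG (¬select ∨ item): {Coin, Dispense, Idle, Change, Select, Refund}.
States satisfying item → AF (item ∧ ¬select): {Coin, Dispense, Idle, Change, Refund}.
States satisfying AG (item → AF (item ∧ ¬select)): {Coin, Dispense, Idle, Change, Refund}.
States satisfying EG (¬select ∨ item) ∧ AG (item → AF (item ∧ ¬select)): {Coin, Dispense, Idle, Change, Refund}.

{Coin, Dispense, Idle, Change, Refund}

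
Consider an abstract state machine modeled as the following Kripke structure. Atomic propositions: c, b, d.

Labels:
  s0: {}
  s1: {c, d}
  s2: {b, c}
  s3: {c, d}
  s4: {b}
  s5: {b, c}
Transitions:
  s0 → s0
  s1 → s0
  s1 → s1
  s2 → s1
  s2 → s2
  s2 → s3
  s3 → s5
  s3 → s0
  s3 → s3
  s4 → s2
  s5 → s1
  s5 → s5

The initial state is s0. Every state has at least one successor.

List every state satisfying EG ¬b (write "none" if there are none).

States satisfying ¬b: {s0, s1, s3}.
States satisfying EG ¬b: {s0, s1, s3}.

{s0, s1, s3}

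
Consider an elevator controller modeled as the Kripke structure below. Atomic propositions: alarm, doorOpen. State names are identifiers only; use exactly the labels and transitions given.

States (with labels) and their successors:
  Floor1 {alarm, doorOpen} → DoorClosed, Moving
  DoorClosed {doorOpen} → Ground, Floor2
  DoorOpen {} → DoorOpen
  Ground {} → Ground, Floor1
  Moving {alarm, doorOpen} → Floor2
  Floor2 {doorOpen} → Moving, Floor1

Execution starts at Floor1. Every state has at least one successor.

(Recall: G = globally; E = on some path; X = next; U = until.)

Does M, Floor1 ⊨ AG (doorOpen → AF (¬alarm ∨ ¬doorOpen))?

Satisfied

States satisfying doorOpen → AF (¬alarm ∨ ¬doorOpen): {Floor1, DoorClosed, DoorOpen, Ground, Moving, Floor2}.
States satisfying AG (doorOpen → AF (¬alarm ∨ ¬doorOpen)): {Floor1, DoorClosed, DoorOpen, Ground, Moving, Floor2}.
Every state reachable from Floor1 satisfies doorOpen → AF (¬alarm ∨ ¬doorOpen).
Floor1 ∈ Sat(AG (doorOpen → AF (¬alarm ∨ ¬doorOpen))).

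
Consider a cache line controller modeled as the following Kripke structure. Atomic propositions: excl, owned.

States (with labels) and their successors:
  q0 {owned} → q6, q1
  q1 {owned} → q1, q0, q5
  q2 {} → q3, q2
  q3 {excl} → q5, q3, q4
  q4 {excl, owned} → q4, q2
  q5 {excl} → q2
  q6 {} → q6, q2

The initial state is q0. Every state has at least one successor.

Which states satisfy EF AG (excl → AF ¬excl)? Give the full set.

States satisfying AG (excl → AF ¬excl): ∅.
States satisfying EF AG (excl → AF ¬excl): ∅.

none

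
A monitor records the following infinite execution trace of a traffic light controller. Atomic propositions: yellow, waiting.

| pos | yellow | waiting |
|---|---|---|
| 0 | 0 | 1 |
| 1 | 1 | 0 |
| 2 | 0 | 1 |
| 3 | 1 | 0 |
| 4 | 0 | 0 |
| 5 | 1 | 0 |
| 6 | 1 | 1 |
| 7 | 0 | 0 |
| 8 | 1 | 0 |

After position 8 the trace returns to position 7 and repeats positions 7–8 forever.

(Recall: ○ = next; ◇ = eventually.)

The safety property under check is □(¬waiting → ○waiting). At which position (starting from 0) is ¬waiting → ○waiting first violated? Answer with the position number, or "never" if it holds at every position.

3

Check ¬waiting → ○waiting at each position in order: 0 ✓, 1 ✓, 2 ✓.
At position 3 the labels are {yellow} and the next position 4 has {}, so ¬waiting → ○waiting is false there. This is the first violation.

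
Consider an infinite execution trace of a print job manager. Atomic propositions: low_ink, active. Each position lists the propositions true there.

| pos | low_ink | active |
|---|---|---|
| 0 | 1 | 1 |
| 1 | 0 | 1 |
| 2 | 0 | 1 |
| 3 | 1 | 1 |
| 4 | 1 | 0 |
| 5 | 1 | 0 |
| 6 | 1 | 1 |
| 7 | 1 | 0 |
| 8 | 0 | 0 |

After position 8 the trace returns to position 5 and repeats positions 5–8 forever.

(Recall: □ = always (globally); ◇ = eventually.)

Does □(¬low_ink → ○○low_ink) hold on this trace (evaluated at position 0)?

¬low_ink → ○○low_ink holds at every position 0..8, and those are all positions ever visited, so □(¬low_ink → ○○low_ink) holds.
Positions where ¬low_ink holds: 1, 2, 8.
Check ○○low_ink at each: 1→ok, 2→ok, 8→ok.

Yes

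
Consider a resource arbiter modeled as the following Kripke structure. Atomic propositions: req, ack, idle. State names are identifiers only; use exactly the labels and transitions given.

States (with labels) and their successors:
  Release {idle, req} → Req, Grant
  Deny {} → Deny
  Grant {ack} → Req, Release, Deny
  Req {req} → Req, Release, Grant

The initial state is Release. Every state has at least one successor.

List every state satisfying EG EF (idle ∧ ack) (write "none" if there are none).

States satisfying EF (idle ∧ ack): ∅.
States satisfying EG EF (idle ∧ ack): ∅.

none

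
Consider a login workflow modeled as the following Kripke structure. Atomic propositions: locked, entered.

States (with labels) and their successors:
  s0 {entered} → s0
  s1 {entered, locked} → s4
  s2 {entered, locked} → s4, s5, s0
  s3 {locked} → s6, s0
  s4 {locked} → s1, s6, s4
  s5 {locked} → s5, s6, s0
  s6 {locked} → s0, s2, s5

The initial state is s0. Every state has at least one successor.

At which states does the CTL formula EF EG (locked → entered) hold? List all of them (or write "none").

States satisfying EG (locked → entered): {s0, s2}.
States satisfying EF EG (locked → entered): {s0, s1, s2, s3, s4, s5, s6}.

{s0, s1, s2, s3, s4, s5, s6}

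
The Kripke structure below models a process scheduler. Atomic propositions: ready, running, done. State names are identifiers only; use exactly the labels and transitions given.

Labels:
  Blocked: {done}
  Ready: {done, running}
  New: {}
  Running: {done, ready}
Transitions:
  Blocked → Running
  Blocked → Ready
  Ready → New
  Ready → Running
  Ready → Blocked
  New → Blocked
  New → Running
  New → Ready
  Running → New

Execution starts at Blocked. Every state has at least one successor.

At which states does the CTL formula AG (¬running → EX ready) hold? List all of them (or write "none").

States satisfying ¬running → EX ready: {Blocked, Ready, New}.
States satisfying AG (¬running → EX ready): ∅.

none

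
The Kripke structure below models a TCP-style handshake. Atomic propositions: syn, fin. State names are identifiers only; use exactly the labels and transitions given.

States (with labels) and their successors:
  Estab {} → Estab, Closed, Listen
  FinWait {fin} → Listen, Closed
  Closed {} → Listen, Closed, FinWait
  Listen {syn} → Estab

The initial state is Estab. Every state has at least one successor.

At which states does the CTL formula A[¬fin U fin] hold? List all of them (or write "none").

States satisfying ¬fin: {Estab, Closed, Listen}.
States satisfying fin: {FinWait}.
States satisfying A[¬fin U fin]: {FinWait}.

{FinWait}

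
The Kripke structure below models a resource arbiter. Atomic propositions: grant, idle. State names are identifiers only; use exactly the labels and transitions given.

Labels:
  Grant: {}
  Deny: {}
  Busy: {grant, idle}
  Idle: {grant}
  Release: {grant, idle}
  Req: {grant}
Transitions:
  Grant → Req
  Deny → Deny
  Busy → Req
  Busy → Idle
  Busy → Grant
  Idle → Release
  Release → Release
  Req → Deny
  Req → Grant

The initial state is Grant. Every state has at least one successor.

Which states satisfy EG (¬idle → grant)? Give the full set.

{Busy, Idle, Release}

States satisfying ¬idle → grant: {Busy, Idle, Release, Req}.
States satisfying EG (¬idle → grant): {Busy, Idle, Release}.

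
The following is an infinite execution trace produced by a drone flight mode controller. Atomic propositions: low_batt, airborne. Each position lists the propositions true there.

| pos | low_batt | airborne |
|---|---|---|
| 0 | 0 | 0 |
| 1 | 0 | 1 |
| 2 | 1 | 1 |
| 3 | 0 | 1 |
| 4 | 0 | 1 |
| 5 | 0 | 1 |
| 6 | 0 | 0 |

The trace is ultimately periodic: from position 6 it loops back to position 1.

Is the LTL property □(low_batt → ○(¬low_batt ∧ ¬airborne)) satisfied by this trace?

low_batt → ○(¬low_batt ∧ ¬airborne) must hold at every position from 0 onward. It fails at position 2, so □(low_batt → ○(¬low_batt ∧ ¬airborne)) is false.
Positions where low_batt holds: 2.
Check ○(¬low_batt ∧ ¬airborne) at each: 2→fails.

Violated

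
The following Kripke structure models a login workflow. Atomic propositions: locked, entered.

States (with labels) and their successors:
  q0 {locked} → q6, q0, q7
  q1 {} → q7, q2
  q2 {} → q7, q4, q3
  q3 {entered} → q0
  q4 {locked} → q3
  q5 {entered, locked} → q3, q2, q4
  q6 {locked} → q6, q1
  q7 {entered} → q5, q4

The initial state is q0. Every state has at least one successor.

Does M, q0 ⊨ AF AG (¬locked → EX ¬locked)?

States satisfying AG (¬locked → EX ¬locked): ∅.
States satisfying AF AG (¬locked → EX ¬locked): ∅.
There is a path from q0 along which AG (¬locked → EX ¬locked) never holds.
q0 ∉ Sat(AF AG (¬locked → EX ¬locked)).

Violated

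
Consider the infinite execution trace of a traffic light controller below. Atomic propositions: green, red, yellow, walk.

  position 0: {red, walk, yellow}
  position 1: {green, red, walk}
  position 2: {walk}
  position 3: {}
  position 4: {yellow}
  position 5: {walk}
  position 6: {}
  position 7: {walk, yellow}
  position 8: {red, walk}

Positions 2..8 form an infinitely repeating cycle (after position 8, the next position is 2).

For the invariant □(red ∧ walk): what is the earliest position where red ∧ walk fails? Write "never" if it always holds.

2

Check red ∧ walk at each position in order: 0 ✓, 1 ✓.
At position 2 the labels are {walk}, so red ∧ walk is false there. This is the first violation.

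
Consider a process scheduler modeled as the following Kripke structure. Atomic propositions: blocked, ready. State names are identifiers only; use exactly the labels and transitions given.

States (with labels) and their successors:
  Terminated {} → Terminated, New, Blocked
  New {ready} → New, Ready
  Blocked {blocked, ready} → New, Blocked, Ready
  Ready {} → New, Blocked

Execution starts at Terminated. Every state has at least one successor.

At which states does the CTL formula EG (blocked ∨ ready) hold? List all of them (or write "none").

{New, Blocked}

States satisfying blocked ∨ ready: {New, Blocked}.
States satisfying EG (blocked ∨ ready): {New, Blocked}.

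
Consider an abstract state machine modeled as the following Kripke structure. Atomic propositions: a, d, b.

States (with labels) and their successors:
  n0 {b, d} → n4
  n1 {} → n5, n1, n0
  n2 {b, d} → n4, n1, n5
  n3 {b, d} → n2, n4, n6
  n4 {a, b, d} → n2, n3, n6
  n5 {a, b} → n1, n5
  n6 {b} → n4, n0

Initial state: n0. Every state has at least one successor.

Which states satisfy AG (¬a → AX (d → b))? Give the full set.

{n0, n1, n2, n3, n4, n5, n6}

States satisfying ¬a → AX (d → b): {n0, n1, n2, n3, n4, n5, n6}.
States satisfying AG (¬a → AX (d → b)): {n0, n1, n2, n3, n4, n5, n6}.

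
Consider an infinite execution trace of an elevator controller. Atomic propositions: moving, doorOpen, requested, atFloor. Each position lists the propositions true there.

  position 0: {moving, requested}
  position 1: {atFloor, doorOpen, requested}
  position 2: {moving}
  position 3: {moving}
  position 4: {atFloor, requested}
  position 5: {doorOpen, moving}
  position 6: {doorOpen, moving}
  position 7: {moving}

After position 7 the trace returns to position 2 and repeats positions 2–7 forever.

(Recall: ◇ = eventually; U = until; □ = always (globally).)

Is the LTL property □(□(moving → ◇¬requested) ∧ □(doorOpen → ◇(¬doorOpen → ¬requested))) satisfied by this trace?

□(moving → ◇¬requested) ∧ □(doorOpen → ◇(¬doorOpen → ¬requested)) holds at every position 0..7, and those are all positions ever visited, so □(□(moving → ◇¬requested) ∧ □(doorOpen → ◇(¬doorOpen → ¬requested))) holds.

Yes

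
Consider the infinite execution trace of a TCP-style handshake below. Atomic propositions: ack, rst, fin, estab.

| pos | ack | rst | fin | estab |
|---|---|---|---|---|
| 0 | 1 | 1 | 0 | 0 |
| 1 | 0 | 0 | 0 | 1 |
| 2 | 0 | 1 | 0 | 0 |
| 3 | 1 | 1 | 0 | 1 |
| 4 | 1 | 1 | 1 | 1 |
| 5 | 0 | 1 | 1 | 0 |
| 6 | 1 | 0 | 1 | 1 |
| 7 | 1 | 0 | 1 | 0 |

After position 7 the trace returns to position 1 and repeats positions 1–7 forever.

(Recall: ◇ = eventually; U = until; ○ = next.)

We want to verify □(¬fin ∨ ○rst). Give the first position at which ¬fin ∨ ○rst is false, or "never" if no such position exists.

Check ¬fin ∨ ○rst at each position in order: 0 ✓, 1 ✓, 2 ✓, 3 ✓, 4 ✓.
At position 5 the labels are {fin, rst} and the next position 6 has {ack, estab, fin}, so ¬fin ∨ ○rst is false there. This is the first violation.

5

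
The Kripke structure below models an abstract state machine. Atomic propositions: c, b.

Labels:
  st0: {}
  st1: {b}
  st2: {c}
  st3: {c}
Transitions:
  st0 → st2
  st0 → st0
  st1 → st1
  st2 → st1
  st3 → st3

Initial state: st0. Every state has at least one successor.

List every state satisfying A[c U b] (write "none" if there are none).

States satisfying c: {st2, st3}.
States satisfying b: {st1}.
States satisfying A[c U b]: {st1, st2}.

{st1, st2}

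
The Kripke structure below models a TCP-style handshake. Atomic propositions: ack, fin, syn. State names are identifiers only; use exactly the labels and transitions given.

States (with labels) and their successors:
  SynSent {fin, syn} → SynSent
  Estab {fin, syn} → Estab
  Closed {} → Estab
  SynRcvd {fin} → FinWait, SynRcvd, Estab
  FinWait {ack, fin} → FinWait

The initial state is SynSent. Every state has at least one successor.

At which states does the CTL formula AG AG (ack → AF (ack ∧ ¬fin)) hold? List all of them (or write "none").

States satisfying AG (ack → AF (ack ∧ ¬fin)): {SynSent, Estab, Closed}.
States satisfying AG AG (ack → AF (ack ∧ ¬fin)): {SynSent, Estab, Closed}.

{SynSent, Estab, Closed}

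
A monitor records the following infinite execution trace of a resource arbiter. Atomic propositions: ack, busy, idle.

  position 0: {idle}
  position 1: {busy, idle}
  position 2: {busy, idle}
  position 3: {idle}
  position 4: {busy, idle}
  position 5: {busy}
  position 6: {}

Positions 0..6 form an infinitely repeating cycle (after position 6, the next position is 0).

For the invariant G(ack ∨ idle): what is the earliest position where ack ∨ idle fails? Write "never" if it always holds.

Check ack ∨ idle at each position in order: 0 ✓, 1 ✓, 2 ✓, 3 ✓, 4 ✓.
At position 5 the labels are {busy}, so ack ∨ idle is false there. This is the first violation.

5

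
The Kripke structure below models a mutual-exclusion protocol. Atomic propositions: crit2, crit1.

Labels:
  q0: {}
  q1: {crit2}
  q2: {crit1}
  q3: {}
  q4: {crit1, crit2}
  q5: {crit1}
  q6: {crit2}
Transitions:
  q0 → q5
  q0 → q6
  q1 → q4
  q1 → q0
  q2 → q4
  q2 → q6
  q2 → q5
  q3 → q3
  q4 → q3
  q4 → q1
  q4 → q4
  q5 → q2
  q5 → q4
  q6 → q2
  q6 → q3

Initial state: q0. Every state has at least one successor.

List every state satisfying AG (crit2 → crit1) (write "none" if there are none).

{q3}

States satisfying crit2 → crit1: {q0, q2, q3, q4, q5}.
States satisfying AG (crit2 → crit1): {q3}.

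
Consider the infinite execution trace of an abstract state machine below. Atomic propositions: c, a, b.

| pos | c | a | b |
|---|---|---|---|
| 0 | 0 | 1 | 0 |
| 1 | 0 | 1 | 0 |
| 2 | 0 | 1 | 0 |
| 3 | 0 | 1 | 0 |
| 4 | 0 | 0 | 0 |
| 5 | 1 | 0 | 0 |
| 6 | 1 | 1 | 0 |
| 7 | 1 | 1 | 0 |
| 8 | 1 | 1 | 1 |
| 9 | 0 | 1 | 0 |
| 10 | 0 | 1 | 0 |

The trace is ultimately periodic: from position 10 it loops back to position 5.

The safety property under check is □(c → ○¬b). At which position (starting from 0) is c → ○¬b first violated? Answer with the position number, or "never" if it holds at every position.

Check c → ○¬b at each position in order: 0 ✓, 1 ✓, 2 ✓, 3 ✓, 4 ✓, 5 ✓, 6 ✓.
At position 7 the labels are {a, c} and the next position 8 has {a, b, c}, so c → ○¬b is false there. This is the first violation.

7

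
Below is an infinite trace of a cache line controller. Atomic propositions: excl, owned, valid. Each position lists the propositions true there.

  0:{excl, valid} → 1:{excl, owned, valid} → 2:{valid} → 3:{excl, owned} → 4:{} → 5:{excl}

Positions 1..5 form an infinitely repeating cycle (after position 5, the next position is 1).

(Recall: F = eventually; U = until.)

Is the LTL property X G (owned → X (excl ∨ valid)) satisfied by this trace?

Violated

The position after 0 is 1; G (owned → X (excl ∨ valid)) is false there.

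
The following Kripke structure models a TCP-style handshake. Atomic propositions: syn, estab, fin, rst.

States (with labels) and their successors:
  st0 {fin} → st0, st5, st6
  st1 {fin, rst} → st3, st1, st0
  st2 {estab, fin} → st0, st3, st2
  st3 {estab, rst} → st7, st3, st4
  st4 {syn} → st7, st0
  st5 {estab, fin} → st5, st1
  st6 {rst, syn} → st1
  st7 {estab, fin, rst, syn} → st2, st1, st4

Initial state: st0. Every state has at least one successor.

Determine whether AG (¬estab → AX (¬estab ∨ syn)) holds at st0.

States satisfying ¬estab → AX (¬estab ∨ syn): {st2, st3, st4, st5, st6, st7}.
States satisfying AG (¬estab → AX (¬estab ∨ syn)): ∅.
st0 is reachable from st0 and violates ¬estab → AX (¬estab ∨ syn), so AG fails at st0.
st0 ∉ Sat(AG (¬estab → AX (¬estab ∨ syn))).

No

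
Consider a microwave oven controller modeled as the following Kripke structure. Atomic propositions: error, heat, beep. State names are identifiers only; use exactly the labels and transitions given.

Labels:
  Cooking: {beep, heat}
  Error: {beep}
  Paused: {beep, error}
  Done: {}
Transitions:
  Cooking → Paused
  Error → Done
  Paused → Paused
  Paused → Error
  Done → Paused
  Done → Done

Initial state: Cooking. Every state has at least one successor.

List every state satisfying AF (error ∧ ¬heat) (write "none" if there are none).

States satisfying error ∧ ¬heat: {Paused}.
States satisfying AF (error ∧ ¬heat): {Cooking, Paused}.

{Cooking, Paused}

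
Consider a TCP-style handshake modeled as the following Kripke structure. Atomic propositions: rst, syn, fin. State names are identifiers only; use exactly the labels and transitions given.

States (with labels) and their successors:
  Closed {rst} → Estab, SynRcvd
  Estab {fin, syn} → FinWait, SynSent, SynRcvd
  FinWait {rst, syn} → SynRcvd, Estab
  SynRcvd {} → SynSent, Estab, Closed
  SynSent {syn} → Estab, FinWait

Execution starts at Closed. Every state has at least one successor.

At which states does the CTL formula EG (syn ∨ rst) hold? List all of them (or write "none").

States satisfying syn ∨ rst: {Closed, Estab, FinWait, SynSent}.
States satisfying EG (syn ∨ rst): {Closed, Estab, FinWait, SynSent}.

{Closed, Estab, FinWait, SynSent}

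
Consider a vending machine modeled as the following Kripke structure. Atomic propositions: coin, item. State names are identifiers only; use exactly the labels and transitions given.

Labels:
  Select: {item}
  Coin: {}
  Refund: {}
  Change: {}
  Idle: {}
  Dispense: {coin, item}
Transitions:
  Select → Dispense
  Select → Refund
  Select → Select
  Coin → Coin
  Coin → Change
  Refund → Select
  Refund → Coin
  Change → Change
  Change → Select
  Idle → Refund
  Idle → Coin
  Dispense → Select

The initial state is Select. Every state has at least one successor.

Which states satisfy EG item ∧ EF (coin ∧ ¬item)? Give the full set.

States satisfying item: {Select, Dispense}.
States satisfying EG item: {Select, Dispense}.
States satisfying coin ∧ ¬item: ∅.
States satisfying EF (coin ∧ ¬item): ∅.
States satisfying EG item ∧ EF (coin ∧ ¬item): ∅.

none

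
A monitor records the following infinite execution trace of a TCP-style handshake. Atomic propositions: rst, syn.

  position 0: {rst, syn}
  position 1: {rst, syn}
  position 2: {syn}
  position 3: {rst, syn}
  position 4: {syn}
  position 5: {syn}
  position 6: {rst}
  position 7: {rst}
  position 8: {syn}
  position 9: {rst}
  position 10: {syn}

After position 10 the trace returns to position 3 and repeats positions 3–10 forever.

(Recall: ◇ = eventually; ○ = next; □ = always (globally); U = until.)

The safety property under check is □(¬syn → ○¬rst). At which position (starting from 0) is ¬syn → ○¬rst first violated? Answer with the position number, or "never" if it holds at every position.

6

Check ¬syn → ○¬rst at each position in order: 0 ✓, 1 ✓, 2 ✓, 3 ✓, 4 ✓, 5 ✓.
At position 6 the labels are {rst} and the next position 7 has {rst}, so ¬syn → ○¬rst is false there. This is the first violation.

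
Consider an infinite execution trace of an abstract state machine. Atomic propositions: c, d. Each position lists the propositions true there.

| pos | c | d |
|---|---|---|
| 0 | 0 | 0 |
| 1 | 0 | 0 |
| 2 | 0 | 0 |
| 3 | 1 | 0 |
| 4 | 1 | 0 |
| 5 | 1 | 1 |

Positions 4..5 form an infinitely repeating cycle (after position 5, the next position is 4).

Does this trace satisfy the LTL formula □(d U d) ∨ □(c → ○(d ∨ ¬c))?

Violated

d U d must hold at every position from 0 onward. It fails at position 0, so □(d U d) is false.
c → ○(d ∨ ¬c) must hold at every position from 0 onward. It fails at position 3, so □(c → ○(d ∨ ¬c)) is false.
Positions where c holds: 3, 4, 5.
Check ○(d ∨ ¬c) at each: 3→fails, 4→ok, 5→fails.
At position 0: □(d U d) is false; □(c → ○(d ∨ ¬c)) is false; so □(d U d) ∨ □(c → ○(d ∨ ¬c)) is false.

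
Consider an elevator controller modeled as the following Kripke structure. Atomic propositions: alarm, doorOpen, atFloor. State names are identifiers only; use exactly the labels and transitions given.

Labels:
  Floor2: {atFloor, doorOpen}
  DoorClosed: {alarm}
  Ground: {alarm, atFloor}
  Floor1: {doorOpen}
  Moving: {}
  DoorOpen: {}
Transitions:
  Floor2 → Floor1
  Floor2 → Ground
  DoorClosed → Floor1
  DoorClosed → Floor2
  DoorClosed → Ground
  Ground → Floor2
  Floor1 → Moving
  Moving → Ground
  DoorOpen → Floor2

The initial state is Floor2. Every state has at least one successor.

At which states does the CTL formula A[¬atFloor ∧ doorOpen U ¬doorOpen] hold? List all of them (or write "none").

States satisfying ¬atFloor ∧ doorOpen: {Floor1}.
States satisfying ¬doorOpen: {DoorClosed, Ground, Moving, DoorOpen}.
States satisfying A[¬atFloor ∧ doorOpen U ¬doorOpen]: {DoorClosed, Ground, Floor1, Moving, DoorOpen}.

{DoorClosed, Ground, Floor1, Moving, DoorOpen}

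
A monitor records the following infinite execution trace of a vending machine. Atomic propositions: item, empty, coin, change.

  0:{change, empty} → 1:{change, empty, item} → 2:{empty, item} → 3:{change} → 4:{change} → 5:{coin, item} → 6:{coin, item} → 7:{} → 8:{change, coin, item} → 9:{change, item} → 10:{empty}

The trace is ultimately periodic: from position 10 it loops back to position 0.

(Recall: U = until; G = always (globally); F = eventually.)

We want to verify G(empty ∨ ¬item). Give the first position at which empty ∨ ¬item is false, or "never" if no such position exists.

Check empty ∨ ¬item at each position in order: 0 ✓, 1 ✓, 2 ✓, 3 ✓, 4 ✓.
At position 5 the labels are {coin, item}, so empty ∨ ¬item is false there. This is the first violation.

5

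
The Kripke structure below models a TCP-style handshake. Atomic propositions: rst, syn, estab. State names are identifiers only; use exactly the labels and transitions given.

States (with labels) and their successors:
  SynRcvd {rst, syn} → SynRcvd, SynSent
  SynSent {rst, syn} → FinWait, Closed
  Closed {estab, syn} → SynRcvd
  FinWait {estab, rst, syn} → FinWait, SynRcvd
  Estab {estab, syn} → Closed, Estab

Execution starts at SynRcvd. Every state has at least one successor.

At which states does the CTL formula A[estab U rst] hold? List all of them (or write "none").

States satisfying estab: {Closed, FinWait, Estab}.
States satisfying rst: {SynRcvd, SynSent, FinWait}.
States satisfying A[estab U rst]: {SynRcvd, SynSent, Closed, FinWait}.

{SynRcvd, SynSent, Closed, FinWait}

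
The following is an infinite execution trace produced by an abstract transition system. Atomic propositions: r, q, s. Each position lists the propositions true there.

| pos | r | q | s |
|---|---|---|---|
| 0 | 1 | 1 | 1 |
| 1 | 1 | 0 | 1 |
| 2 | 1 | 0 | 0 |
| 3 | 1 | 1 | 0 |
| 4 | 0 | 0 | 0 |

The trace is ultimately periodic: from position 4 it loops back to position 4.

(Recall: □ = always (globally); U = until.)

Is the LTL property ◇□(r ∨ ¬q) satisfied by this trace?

□(r ∨ ¬q) holds at position 0, which is reachable from 0, so ◇□(r ∨ ¬q) holds.

Yes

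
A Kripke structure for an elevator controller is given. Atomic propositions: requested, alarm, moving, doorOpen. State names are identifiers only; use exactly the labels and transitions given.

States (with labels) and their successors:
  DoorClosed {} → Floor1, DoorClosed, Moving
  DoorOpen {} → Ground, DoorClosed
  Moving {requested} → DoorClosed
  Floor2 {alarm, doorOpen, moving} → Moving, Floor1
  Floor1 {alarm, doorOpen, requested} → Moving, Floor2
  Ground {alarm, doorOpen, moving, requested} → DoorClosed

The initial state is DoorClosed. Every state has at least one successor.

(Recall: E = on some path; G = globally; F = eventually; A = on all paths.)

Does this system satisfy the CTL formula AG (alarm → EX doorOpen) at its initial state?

Satisfied

States satisfying alarm → EX doorOpen: {DoorClosed, DoorOpen, Moving, Floor2, Floor1}.
States satisfying AG (alarm → EX doorOpen): {DoorClosed, Moving, Floor2, Floor1}.
Every state reachable from DoorClosed satisfies alarm → EX doorOpen.
DoorClosed ∈ Sat(AG (alarm → EX doorOpen)).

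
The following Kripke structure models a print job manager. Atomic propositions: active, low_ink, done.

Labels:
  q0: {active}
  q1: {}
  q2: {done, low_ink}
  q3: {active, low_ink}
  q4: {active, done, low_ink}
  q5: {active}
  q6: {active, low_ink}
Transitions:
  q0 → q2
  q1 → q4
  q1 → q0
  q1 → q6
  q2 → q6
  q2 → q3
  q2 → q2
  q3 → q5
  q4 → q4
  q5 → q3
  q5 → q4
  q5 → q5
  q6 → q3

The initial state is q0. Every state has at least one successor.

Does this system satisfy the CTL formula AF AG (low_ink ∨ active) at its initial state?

States satisfying AG (low_ink ∨ active): {q0, q2, q3, q4, q5, q6}.
States satisfying AF AG (low_ink ∨ active): {q0, q1, q2, q3, q4, q5, q6}.
q0 ∈ Sat(AF AG (low_ink ∨ active)).

Yes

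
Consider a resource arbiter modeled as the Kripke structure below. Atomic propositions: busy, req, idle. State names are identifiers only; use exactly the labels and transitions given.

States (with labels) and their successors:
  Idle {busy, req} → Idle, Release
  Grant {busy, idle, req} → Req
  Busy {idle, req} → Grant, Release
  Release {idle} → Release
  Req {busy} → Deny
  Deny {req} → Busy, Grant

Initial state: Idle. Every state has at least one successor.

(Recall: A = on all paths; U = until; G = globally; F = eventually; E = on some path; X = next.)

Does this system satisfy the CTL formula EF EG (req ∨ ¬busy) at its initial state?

States satisfying EG (req ∨ ¬busy): {Idle, Busy, Release, Deny}.
States satisfying EF EG (req ∨ ¬busy): {Idle, Grant, Busy, Release, Req, Deny}.
Some path from Idle reaches a state where EG (req ∨ ¬busy) holds.
Idle ∈ Sat(EF EG (req ∨ ¬busy)).

Yes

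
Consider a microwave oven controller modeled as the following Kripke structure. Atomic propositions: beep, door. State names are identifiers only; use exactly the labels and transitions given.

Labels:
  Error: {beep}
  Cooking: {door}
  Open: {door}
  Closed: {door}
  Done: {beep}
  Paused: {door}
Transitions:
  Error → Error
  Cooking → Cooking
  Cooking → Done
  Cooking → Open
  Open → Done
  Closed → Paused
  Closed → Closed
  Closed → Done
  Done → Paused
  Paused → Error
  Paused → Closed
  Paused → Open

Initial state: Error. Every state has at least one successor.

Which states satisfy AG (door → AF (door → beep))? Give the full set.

{Error}

States satisfying door → AF (door → beep): {Error, Open, Done}.
States satisfying AG (door → AF (door → beep)): {Error}.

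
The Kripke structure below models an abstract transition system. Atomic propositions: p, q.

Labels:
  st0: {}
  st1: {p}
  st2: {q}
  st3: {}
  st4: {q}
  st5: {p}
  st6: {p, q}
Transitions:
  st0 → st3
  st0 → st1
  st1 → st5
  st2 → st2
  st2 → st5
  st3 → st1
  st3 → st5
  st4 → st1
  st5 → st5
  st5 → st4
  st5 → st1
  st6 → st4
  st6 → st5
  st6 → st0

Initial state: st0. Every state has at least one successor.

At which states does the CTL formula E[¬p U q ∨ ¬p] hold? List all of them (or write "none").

States satisfying ¬p: {st0, st2, st3, st4}.
States satisfying q ∨ ¬p: {st0, st2, st3, st4, st6}.
States satisfying E[¬p U q ∨ ¬p]: {st0, st2, st3, st4, st6}.

{st0, st2, st3, st4, st6}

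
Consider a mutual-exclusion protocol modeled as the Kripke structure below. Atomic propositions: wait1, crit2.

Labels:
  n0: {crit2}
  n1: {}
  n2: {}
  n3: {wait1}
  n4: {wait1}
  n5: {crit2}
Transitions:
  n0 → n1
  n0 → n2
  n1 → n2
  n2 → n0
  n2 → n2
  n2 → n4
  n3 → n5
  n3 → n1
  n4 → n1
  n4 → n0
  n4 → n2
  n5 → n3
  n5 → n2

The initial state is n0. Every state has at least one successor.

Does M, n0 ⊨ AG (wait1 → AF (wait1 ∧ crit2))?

States satisfying wait1 → AF (wait1 ∧ crit2): {n0, n1, n2, n5}.
States satisfying AG (wait1 → AF (wait1 ∧ crit2)): ∅.
n4 is reachable from n0 and violates wait1 → AF (wait1 ∧ crit2), so AG fails at n0.
n0 ∉ Sat(AG (wait1 → AF (wait1 ∧ crit2))).

Violated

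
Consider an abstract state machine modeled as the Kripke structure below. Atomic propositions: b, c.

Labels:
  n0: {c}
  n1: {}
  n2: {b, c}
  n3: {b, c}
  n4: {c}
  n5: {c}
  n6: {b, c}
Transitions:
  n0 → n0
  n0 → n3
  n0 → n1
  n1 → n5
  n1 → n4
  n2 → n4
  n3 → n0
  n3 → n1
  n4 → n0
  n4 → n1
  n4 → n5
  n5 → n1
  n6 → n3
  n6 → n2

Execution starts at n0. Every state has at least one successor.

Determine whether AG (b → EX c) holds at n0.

States satisfying b → EX c: {n0, n1, n2, n3, n4, n5, n6}.
States satisfying AG (b → EX c): {n0, n1, n2, n3, n4, n5, n6}.
Every state reachable from n0 satisfies b → EX c.
n0 ∈ Sat(AG (b → EX c)).

Yes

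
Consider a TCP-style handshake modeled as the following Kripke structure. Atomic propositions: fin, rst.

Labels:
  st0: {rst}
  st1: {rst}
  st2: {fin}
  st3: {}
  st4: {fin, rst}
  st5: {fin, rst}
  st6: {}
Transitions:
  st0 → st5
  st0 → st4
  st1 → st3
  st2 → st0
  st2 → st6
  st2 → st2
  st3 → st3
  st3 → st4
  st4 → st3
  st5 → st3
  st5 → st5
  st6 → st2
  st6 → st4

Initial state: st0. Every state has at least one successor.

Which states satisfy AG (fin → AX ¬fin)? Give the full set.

{st1, st3, st4}

States satisfying fin → AX ¬fin: {st0, st1, st3, st4, st6}.
States satisfying AG (fin → AX ¬fin): {st1, st3, st4}.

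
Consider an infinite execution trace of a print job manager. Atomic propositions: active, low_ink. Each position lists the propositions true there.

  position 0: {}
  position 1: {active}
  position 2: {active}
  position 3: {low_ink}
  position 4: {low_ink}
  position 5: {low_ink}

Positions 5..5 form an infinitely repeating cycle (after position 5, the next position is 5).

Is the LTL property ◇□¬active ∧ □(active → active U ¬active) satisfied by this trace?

□¬active holds at position 3, which is reachable from 0, so ◇□¬active holds.
active → active U ¬active holds at every position 0..5, and those are all positions ever visited, so □(active → active U ¬active) holds.
Positions where active holds: 1, 2.
Check active U ¬active at each: 1→ok, 2→ok.
At position 0: ◇□¬active is true; □(active → active U ¬active) is true; so ◇□¬active ∧ □(active → active U ¬active) is true.

Satisfied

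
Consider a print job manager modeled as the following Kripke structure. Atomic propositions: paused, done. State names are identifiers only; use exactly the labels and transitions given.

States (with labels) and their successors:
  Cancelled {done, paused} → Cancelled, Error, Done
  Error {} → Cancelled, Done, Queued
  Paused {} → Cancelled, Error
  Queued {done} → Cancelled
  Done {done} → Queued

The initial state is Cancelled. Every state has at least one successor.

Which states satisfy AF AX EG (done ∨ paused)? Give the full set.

{Error, Queued, Done}

States satisfying AX EG (done ∨ paused): {Error, Queued, Done}.
States satisfying AF AX EG (done ∨ paused): {Error, Queued, Done}.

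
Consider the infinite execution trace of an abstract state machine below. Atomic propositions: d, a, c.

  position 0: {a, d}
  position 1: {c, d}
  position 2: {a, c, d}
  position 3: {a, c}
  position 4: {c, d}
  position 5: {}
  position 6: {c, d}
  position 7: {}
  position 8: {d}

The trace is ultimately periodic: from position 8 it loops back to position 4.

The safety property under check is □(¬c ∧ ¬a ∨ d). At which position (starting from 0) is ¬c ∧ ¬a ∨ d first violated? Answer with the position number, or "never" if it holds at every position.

Check ¬c ∧ ¬a ∨ d at each position in order: 0 ✓, 1 ✓, 2 ✓.
At position 3 the labels are {a, c}, so ¬c ∧ ¬a ∨ d is false there. This is the first violation.

3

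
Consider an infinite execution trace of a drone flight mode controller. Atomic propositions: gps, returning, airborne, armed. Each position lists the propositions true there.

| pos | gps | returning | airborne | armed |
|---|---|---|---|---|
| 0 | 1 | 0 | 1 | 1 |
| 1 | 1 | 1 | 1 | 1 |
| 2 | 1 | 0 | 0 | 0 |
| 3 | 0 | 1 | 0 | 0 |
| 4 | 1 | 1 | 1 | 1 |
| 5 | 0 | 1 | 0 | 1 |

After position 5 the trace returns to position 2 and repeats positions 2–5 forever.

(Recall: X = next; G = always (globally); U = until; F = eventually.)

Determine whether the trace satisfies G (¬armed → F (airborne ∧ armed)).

Yes

¬armed → F (airborne ∧ armed) holds at every position 0..5, and those are all positions ever visited, so G (¬armed → F (airborne ∧ armed)) holds.
Positions where ¬armed holds: 2, 3.
Check F (airborne ∧ armed) at each: 2→ok, 3→ok.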